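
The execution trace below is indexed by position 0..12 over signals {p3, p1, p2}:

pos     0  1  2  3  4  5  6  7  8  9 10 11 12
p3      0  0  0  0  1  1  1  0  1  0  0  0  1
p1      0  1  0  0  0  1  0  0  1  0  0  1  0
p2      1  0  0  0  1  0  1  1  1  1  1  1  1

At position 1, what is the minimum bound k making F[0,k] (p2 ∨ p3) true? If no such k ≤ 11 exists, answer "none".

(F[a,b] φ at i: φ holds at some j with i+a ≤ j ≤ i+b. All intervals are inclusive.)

Scan j = 1,2,… for (p2 ∨ p3):
  j=1: fails
  j=2: fails
  j=3: fails
  j=4: holds
First hit at j=4, so smallest k = 4-1 = 3.

3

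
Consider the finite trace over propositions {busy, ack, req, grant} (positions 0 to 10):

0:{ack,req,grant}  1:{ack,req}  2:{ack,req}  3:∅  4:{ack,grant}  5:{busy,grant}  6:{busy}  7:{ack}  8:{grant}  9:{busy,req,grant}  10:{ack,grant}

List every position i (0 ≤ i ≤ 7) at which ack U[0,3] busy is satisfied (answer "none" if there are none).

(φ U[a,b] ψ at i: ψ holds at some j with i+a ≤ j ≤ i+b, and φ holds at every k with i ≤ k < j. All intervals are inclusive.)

Evaluate at each i in [0,7]:
  i=0: ✗ (no rhs in [0,3])
  i=1: ✗ (no rhs in [1,4])
  i=2: ✗ (lhs fails at k=3 before rhs at j=5)
  i=3: ✗ (lhs fails at k=3 before rhs at j=5)
  i=4: ✓ (rhs at j=5; lhs holds on [4,4])
  i=5: ✓ (rhs at j=5)
  i=6: ✓ (rhs at j=6)
  i=7: ✗ (lhs fails at k=8 before rhs at j=9)

4, 5, 6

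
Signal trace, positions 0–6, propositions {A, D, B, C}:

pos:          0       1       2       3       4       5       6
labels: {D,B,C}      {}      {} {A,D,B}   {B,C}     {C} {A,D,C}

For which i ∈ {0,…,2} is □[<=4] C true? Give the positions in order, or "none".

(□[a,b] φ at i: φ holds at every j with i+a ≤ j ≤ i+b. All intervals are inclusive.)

none

Evaluate at each i in [0,2]:
  i=0: ✗ (fails at j=1)
  i=1: ✗ (fails at j=1)
  i=2: ✗ (fails at j=2)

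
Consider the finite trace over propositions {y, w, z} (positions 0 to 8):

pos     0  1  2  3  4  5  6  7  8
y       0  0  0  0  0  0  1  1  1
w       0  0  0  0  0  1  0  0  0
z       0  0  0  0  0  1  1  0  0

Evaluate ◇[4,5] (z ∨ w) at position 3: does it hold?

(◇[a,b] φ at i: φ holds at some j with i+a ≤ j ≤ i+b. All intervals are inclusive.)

Check (z ∨ w) at each j in [7,8]:
  j=7: false
  j=8: false
No position in the window satisfies it → formula fails.

False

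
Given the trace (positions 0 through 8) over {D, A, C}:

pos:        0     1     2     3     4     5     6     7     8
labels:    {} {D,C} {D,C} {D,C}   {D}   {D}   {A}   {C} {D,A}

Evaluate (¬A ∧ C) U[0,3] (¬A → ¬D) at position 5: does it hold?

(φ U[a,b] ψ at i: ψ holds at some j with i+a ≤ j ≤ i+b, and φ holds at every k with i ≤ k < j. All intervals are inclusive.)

False

Need some j in [5,8] with (¬A → ¬D), and (¬A ∧ C) at every k in [5,j-1].
  j=5: (¬A → ¬D) false.
  j=6: (¬A → ¬D) holds, but (¬A ∧ C) fails at k=5 → not this j.
  j=7: (¬A → ¬D) holds, but (¬A ∧ C) fails at k=5 → not this j.
  j=8: (¬A → ¬D) holds, but (¬A ∧ C) fails at k=5 → not this j.
No j in the window works → until fails.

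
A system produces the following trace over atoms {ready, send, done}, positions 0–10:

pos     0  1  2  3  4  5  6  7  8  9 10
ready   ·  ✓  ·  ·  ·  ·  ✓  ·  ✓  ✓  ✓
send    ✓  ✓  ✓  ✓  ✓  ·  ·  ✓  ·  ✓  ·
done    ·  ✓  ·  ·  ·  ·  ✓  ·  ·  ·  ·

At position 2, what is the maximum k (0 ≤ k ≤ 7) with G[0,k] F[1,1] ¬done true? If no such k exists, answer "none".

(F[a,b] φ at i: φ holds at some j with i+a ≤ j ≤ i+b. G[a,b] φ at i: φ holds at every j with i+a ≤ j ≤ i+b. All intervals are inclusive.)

2

F[1,1] ¬done must hold from j=2 onward; find where it first fails.
  j=2: holds
  j=3: holds
  j=4: holds
  j=5: fails
Holds on [2,4], so largest k = 2.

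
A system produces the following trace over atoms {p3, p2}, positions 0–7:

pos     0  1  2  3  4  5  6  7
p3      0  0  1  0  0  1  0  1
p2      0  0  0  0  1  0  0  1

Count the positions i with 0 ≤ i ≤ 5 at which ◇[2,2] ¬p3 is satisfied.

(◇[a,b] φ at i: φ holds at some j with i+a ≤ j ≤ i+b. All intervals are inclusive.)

3

Evaluate at each i in [0,5]:
  i=0: ✗ (none in [2,2])
  i=1: ✓ (witness j=3)
  i=2: ✓ (witness j=4)
  i=3: ✗ (none in [5,5])
  i=4: ✓ (witness j=6)
  i=5: ✗ (none in [7,7])
Positions where it holds: {1, 2, 4} → 3.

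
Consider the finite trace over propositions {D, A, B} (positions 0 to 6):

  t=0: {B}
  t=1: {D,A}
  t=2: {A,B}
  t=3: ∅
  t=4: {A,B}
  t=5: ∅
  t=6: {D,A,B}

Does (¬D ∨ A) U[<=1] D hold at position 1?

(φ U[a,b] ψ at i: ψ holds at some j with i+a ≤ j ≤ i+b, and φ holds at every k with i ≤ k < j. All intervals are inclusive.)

Yes

Need some j in [1,2] with D, and (¬D ∨ A) at every k in [1,j-1].
  j=1: D holds; no prefix to check → satisfied.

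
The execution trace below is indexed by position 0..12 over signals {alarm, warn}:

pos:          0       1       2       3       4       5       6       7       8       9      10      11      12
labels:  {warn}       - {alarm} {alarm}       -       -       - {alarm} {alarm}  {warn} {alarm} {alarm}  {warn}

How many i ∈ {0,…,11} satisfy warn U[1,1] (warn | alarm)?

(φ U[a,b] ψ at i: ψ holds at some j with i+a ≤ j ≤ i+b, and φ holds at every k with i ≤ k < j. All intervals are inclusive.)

Evaluate at each i in [0,11]:
  i=0: ✗ (no rhs in [1,1])
  i=1: ✗ (lhs fails at k=1 before rhs at j=2)
  i=2: ✗ (lhs fails at k=2 before rhs at j=3)
  i=3: ✗ (no rhs in [4,4])
  i=4: ✗ (no rhs in [5,5])
  i=5: ✗ (no rhs in [6,6])
  i=6: ✗ (lhs fails at k=6 before rhs at j=7)
  i=7: ✗ (lhs fails at k=7 before rhs at j=8)
  i=8: ✗ (lhs fails at k=8 before rhs at j=9)
  i=9: ✓ (rhs at j=10; lhs holds on [9,9])
  i=10: ✗ (lhs fails at k=10 before rhs at j=11)
  i=11: ✗ (lhs fails at k=11 before rhs at j=12)
Positions where it holds: {9} → 1.

1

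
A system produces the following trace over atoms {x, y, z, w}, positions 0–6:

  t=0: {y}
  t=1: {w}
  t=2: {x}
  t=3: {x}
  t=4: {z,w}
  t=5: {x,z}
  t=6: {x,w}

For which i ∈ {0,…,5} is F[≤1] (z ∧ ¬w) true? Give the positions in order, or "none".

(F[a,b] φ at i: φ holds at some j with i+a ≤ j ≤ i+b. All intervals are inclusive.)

Evaluate at each i in [0,5]:
  i=0: ✗ (none in [0,1])
  i=1: ✗ (none in [1,2])
  i=2: ✗ (none in [2,3])
  i=3: ✗ (none in [3,4])
  i=4: ✓ (witness j=5)
  i=5: ✓ (witness j=5)

4, 5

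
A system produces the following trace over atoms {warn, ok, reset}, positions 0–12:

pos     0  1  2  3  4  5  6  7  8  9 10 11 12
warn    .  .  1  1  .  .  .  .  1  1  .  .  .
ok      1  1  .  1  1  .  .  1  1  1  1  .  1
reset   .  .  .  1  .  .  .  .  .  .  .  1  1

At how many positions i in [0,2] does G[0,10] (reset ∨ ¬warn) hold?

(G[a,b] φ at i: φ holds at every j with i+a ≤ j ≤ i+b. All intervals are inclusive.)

Evaluate at each i in [0,2]:
  i=0: ✗ (fails at j=2)
  i=1: ✗ (fails at j=2)
  i=2: ✗ (fails at j=2)
Positions where it holds: {} → 0.

0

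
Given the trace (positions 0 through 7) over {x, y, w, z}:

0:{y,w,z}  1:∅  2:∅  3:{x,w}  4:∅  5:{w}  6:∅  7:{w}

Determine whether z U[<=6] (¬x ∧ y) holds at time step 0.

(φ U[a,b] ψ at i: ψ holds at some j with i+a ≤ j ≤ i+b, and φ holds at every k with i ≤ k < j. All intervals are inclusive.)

Need some j in [0,6] with (¬x ∧ y), and z at every k in [0,j-1].
  j=0: (¬x ∧ y) holds; no prefix to check → satisfied.

Holds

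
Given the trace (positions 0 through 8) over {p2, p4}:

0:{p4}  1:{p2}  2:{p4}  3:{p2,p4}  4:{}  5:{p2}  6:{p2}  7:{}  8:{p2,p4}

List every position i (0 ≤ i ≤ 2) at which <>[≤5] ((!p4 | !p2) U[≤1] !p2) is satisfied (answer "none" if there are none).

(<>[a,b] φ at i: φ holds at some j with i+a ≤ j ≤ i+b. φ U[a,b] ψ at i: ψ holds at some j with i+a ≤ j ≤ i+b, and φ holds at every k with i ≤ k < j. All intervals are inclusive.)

0, 1, 2

Evaluate at each i in [0,2]:
  i=0: ✓ (witness j=0)
  i=1: ✓ (witness j=1)
  i=2: ✓ (witness j=2)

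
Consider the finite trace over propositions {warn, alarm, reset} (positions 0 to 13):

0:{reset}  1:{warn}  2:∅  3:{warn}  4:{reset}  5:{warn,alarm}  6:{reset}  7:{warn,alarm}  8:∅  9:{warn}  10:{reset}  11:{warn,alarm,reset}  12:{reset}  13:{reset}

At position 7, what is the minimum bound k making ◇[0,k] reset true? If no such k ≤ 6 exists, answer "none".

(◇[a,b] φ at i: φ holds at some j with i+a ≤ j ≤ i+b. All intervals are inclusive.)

3

Scan j = 7,8,… for reset:
  j=7: fails
  j=8: fails
  j=9: fails
  j=10: holds
First hit at j=10, so smallest k = 10-7 = 3.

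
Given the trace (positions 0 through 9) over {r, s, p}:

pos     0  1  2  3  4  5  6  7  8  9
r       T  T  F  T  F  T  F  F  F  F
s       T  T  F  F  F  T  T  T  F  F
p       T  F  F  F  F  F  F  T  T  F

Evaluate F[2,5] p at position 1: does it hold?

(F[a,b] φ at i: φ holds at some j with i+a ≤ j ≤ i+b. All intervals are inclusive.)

Check p at each j in [3,6]:
  j=3: false
  j=4: false
  j=5: false
  j=6: false
No position in the window satisfies it → formula fails.

False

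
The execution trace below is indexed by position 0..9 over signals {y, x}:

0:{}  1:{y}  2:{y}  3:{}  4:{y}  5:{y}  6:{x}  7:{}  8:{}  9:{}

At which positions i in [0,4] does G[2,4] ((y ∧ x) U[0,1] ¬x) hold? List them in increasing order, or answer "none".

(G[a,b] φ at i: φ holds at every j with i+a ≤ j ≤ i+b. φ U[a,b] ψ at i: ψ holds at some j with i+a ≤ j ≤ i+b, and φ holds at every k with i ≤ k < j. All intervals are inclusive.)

0, 1

Evaluate at each i in [0,4]:
  i=0: ✓ (all of [2,4])
  i=1: ✓ (all of [3,5])
  i=2: ✗ (fails at j=6)
  i=3: ✗ (fails at j=6)
  i=4: ✗ (fails at j=6)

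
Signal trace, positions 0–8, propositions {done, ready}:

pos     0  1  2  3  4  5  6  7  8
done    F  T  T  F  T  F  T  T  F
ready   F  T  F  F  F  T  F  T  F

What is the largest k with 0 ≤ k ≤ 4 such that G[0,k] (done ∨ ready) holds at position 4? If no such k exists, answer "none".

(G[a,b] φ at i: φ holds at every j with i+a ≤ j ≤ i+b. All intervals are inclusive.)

(done ∨ ready) must hold from j=4 onward; find where it first fails.
  j=4: holds
  j=5: holds
  j=6: holds
  j=7: holds
  j=8: fails
Holds on [4,7], so largest k = 3.

3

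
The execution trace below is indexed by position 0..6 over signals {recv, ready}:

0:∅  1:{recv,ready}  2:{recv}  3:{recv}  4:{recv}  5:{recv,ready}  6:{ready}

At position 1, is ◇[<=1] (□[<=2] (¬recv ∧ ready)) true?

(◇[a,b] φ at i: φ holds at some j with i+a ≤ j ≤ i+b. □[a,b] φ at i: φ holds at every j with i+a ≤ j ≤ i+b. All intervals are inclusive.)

Does not hold

Check □[<=2] (¬recv ∧ ready) at each j in [1,2]:
  j=1: fails at 1
  j=2: fails at 2
No position in the window satisfies it → formula fails.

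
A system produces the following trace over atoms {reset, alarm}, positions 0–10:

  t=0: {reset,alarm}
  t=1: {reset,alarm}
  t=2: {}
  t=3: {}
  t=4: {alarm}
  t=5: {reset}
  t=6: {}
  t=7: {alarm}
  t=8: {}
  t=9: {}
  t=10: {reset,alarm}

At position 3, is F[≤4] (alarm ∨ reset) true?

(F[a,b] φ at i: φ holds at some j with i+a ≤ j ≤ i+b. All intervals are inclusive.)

Holds

Check (alarm ∨ reset) at each j in [3,7]:
  j=3: false
  j=4: true
  j=5: true
  j=6: false
  j=7: true
Found at j=4 → formula holds.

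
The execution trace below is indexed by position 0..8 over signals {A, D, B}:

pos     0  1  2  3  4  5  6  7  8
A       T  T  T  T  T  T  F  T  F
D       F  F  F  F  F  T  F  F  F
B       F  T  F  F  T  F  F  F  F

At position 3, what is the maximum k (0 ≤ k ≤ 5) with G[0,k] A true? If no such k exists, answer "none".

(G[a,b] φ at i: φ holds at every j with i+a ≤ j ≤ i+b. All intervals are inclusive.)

2

A must hold from j=3 onward; find where it first fails.
  j=3: holds
  j=4: holds
  j=5: holds
  j=6: fails
Holds on [3,5], so largest k = 2.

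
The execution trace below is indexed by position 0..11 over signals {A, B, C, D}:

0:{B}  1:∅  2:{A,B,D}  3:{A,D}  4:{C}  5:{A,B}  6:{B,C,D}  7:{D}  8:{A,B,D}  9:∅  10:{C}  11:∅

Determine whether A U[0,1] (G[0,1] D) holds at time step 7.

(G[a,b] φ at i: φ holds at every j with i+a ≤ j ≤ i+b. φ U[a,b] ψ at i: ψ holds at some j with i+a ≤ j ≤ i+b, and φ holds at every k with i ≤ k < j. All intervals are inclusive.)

Need some j in [7,8] with G[0,1] D, and A at every k in [7,j-1].
  j=7: G[0,1] D holds; no prefix to check → satisfied.

Holds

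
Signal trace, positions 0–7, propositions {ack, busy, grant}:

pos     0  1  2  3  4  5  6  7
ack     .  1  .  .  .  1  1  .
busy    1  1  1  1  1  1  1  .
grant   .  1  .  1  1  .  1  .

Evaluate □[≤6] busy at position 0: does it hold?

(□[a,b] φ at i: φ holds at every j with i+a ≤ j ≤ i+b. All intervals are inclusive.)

Yes

Check busy at every j in [0,6]:
  j=0: true
  j=1: true
  j=2: true
  j=3: true
  j=4: true
  j=5: true
  j=6: true
All positions satisfy it → formula holds.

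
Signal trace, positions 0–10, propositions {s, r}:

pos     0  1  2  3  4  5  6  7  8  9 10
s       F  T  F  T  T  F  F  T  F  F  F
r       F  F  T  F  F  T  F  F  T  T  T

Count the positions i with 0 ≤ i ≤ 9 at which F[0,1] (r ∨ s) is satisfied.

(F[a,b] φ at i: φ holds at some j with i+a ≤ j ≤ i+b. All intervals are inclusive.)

Evaluate at each i in [0,9]:
  i=0: ✓ (witness j=1)
  i=1: ✓ (witness j=1)
  i=2: ✓ (witness j=2)
  i=3: ✓ (witness j=3)
  i=4: ✓ (witness j=4)
  i=5: ✓ (witness j=5)
  i=6: ✓ (witness j=7)
  i=7: ✓ (witness j=7)
  i=8: ✓ (witness j=8)
  i=9: ✓ (witness j=9)
Positions where it holds: {0, 1, 2, 3, 4, 5, 6, 7, 8, 9} → 10.

10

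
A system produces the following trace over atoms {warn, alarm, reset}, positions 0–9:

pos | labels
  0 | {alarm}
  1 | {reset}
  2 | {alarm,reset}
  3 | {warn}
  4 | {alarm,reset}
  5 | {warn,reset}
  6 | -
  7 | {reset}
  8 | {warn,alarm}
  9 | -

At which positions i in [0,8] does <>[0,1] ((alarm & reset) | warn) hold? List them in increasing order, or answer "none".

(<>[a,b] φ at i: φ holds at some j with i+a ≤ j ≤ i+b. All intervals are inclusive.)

Evaluate at each i in [0,8]:
  i=0: ✗ (none in [0,1])
  i=1: ✓ (witness j=2)
  i=2: ✓ (witness j=2)
  i=3: ✓ (witness j=3)
  i=4: ✓ (witness j=4)
  i=5: ✓ (witness j=5)
  i=6: ✗ (none in [6,7])
  i=7: ✓ (witness j=8)
  i=8: ✓ (witness j=8)

1, 2, 3, 4, 5, 7, 8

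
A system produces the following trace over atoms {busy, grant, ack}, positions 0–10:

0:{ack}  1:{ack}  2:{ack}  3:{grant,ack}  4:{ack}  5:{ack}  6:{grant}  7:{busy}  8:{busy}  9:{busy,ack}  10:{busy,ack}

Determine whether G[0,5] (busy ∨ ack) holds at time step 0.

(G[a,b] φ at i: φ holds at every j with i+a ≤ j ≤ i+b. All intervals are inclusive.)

Check (busy ∨ ack) at every j in [0,5]:
  j=0: true
  j=1: true
  j=2: true
  j=3: true
  j=4: true
  j=5: true
All positions satisfy it → formula holds.

True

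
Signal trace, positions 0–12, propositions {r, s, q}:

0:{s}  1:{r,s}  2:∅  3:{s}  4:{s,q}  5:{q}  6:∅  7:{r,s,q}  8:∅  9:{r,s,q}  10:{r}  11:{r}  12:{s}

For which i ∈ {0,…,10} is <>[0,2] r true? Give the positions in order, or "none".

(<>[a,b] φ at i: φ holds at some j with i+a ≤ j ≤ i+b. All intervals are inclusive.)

Evaluate at each i in [0,10]:
  i=0: ✓ (witness j=1)
  i=1: ✓ (witness j=1)
  i=2: ✗ (none in [2,4])
  i=3: ✗ (none in [3,5])
  i=4: ✗ (none in [4,6])
  i=5: ✓ (witness j=7)
  i=6: ✓ (witness j=7)
  i=7: ✓ (witness j=7)
  i=8: ✓ (witness j=9)
  i=9: ✓ (witness j=9)
  i=10: ✓ (witness j=10)

0, 1, 5, 6, 7, 8, 9, 10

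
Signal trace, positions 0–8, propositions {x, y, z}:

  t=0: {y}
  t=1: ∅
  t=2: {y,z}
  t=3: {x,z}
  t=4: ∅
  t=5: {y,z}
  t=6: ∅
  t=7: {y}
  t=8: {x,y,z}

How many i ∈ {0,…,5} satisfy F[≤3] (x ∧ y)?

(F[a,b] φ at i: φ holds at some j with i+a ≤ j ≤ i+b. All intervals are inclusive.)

Evaluate at each i in [0,5]:
  i=0: ✗ (none in [0,3])
  i=1: ✗ (none in [1,4])
  i=2: ✗ (none in [2,5])
  i=3: ✗ (none in [3,6])
  i=4: ✗ (none in [4,7])
  i=5: ✓ (witness j=8)
Positions where it holds: {5} → 1.

1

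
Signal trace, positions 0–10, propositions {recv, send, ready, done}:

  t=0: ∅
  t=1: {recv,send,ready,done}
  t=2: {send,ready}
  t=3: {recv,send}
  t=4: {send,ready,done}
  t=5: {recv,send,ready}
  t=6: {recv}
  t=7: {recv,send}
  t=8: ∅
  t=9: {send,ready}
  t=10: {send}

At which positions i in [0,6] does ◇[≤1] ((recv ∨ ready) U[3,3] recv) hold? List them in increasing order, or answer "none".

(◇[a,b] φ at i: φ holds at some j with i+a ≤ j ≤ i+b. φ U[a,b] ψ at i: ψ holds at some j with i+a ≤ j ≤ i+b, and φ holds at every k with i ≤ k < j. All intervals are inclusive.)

Evaluate at each i in [0,6]:
  i=0: ✗ (none in [0,1])
  i=1: ✓ (witness j=2)
  i=2: ✓ (witness j=2)
  i=3: ✓ (witness j=3)
  i=4: ✓ (witness j=4)
  i=5: ✗ (none in [5,6])
  i=6: ✗ (none in [6,7])

1, 2, 3, 4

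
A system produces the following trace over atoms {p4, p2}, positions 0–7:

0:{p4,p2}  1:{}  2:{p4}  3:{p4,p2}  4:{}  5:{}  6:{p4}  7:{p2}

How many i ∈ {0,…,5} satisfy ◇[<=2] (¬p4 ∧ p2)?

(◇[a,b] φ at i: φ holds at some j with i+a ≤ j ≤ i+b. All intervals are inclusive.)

1

Evaluate at each i in [0,5]:
  i=0: ✗ (none in [0,2])
  i=1: ✗ (none in [1,3])
  i=2: ✗ (none in [2,4])
  i=3: ✗ (none in [3,5])
  i=4: ✗ (none in [4,6])
  i=5: ✓ (witness j=7)
Positions where it holds: {5} → 1.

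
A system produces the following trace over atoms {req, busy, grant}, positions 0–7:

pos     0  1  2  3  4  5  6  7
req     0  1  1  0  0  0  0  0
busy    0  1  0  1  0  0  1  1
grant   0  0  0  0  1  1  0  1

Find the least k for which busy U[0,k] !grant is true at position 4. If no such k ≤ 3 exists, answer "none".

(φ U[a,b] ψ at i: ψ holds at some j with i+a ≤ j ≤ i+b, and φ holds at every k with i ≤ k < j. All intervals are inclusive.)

Need earliest j ≥ 4 with !grant, and busy at every k in [4,j-1].
  j=4: rhs fails.
  j=5: rhs fails.
  j=6: rhs holds but lhs fails at k=4.
  j=7: rhs fails.
No witness within the range → none.

none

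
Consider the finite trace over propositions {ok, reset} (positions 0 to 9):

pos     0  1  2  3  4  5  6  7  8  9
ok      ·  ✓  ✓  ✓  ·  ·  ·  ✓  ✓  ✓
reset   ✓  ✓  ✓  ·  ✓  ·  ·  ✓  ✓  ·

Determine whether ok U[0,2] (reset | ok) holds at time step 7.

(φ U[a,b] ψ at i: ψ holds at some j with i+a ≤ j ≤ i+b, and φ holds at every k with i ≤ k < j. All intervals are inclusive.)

True

Need some j in [7,9] with (reset | ok), and ok at every k in [7,j-1].
  j=7: (reset | ok) holds; no prefix to check → satisfied.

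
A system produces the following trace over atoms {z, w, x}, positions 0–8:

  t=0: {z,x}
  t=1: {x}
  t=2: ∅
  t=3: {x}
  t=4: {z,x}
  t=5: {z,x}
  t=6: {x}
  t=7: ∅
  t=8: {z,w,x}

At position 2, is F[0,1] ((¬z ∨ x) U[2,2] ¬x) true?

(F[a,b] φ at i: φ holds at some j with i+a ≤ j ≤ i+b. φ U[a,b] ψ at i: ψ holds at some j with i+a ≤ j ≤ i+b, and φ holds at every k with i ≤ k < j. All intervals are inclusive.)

Does not hold

Check ((¬z ∨ x) U[2,2] ¬x) at each j in [2,3]:
  j=2: fails
  j=3: fails
No position in the window satisfies it → formula fails.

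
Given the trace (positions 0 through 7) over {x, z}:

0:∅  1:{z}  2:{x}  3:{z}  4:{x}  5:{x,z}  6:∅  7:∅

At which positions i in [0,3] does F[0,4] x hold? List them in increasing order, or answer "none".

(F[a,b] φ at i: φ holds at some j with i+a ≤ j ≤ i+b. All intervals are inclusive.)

Evaluate at each i in [0,3]:
  i=0: ✓ (witness j=2)
  i=1: ✓ (witness j=2)
  i=2: ✓ (witness j=2)
  i=3: ✓ (witness j=4)

0, 1, 2, 3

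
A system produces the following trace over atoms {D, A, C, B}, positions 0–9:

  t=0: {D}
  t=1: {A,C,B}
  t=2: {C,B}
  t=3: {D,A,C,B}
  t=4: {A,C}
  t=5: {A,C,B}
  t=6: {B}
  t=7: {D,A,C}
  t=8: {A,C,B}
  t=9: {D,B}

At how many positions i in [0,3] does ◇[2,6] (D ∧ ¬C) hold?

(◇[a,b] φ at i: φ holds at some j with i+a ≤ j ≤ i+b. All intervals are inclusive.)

Evaluate at each i in [0,3]:
  i=0: ✗ (none in [2,6])
  i=1: ✗ (none in [3,7])
  i=2: ✗ (none in [4,8])
  i=3: ✓ (witness j=9)
Positions where it holds: {3} → 1.

1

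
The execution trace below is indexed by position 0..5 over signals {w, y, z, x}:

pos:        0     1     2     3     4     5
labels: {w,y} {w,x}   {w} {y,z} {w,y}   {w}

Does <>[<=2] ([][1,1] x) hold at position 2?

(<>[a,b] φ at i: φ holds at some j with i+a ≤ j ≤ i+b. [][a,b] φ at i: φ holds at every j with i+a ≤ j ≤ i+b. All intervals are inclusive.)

False

Check [][1,1] x at each j in [2,4]:
  j=2: fails at 3
  j=3: fails at 4
  j=4: fails at 5
No position in the window satisfies it → formula fails.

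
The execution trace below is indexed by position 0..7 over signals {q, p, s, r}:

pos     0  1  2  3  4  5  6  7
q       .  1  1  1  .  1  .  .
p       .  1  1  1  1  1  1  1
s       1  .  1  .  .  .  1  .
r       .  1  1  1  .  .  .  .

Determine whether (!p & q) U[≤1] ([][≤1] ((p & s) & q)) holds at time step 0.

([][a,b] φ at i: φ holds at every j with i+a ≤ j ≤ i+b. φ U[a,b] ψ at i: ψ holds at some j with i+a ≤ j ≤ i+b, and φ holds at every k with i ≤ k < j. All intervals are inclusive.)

No

Need some j in [0,1] with [][≤1] ((p & s) & q), and (!p & q) at every k in [0,j-1].
  j=0: [][≤1] ((p & s) & q) — fails at 0.
  j=1: [][≤1] ((p & s) & q) — fails at 1.
No j in the window works → until fails.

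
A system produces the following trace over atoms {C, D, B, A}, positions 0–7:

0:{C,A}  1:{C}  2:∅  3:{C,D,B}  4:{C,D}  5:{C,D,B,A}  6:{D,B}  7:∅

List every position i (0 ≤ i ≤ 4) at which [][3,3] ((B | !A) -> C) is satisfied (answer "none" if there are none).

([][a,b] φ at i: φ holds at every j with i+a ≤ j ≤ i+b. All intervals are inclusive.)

Evaluate at each i in [0,4]:
  i=0: ✓ (all of [3,3])
  i=1: ✓ (all of [4,4])
  i=2: ✓ (all of [5,5])
  i=3: ✗ (fails at j=6)
  i=4: ✗ (fails at j=7)

0, 1, 2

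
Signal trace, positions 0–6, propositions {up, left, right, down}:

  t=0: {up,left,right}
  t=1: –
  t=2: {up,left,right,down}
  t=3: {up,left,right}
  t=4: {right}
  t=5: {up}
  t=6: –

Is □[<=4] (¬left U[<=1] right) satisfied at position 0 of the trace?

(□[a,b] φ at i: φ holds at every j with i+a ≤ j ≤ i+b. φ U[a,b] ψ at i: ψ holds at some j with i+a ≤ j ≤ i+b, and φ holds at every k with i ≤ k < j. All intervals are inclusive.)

True

Check (¬left U[<=1] right) at every j in [0,4]:
  j=0: holds
  j=1: holds
  j=2: holds
  j=3: holds
  j=4: holds
All positions satisfy it → formula holds.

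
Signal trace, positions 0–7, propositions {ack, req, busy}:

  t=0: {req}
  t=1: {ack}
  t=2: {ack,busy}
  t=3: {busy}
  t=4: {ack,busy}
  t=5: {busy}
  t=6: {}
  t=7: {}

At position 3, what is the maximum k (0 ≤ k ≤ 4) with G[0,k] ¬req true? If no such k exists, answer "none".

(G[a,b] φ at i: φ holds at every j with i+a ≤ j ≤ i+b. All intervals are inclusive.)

4

¬req must hold from j=3 onward; find where it first fails.
  j=3: holds
  j=4: holds
  j=5: holds
  j=6: holds
  j=7: holds
Holds through j=7; largest k = 4.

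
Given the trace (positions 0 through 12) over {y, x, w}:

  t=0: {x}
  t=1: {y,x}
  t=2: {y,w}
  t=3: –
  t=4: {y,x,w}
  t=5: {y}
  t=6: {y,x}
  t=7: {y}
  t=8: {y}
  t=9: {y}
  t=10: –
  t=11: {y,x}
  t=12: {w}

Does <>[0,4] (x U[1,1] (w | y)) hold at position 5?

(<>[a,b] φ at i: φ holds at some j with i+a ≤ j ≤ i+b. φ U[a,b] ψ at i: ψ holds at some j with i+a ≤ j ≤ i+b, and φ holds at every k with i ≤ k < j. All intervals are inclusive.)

Holds

Check (x U[1,1] (w | y)) at each j in [5,9]:
  j=5: fails
  j=6: holds
  j=7: fails
  j=8: fails
  j=9: fails
Found at j=6 → formula holds.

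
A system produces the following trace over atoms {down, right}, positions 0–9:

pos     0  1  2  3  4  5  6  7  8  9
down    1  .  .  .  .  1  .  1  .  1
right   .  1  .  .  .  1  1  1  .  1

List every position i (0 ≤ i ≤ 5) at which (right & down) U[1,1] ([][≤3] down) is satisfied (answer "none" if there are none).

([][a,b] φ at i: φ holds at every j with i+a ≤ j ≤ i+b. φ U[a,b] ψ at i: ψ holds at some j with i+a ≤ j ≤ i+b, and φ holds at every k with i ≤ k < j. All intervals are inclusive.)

none

Evaluate at each i in [0,5]:
  i=0: ✗ (no rhs in [1,1])
  i=1: ✗ (no rhs in [2,2])
  i=2: ✗ (no rhs in [3,3])
  i=3: ✗ (no rhs in [4,4])
  i=4: ✗ (no rhs in [5,5])
  i=5: ✗ (no rhs in [6,6])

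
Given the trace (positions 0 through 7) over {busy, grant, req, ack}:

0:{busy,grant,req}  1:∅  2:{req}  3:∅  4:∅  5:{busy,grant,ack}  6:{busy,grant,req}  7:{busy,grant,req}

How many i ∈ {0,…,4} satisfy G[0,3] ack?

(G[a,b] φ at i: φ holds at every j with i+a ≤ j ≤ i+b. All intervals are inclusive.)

Evaluate at each i in [0,4]:
  i=0: ✗ (fails at j=0)
  i=1: ✗ (fails at j=1)
  i=2: ✗ (fails at j=2)
  i=3: ✗ (fails at j=3)
  i=4: ✗ (fails at j=4)
Positions where it holds: {} → 0.

0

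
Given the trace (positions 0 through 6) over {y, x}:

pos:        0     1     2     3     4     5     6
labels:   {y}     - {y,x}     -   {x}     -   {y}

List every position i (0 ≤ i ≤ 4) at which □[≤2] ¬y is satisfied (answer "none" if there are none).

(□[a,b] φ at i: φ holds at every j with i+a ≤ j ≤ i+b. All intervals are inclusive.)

3

Evaluate at each i in [0,4]:
  i=0: ✗ (fails at j=0)
  i=1: ✗ (fails at j=2)
  i=2: ✗ (fails at j=2)
  i=3: ✓ (all of [3,5])
  i=4: ✗ (fails at j=6)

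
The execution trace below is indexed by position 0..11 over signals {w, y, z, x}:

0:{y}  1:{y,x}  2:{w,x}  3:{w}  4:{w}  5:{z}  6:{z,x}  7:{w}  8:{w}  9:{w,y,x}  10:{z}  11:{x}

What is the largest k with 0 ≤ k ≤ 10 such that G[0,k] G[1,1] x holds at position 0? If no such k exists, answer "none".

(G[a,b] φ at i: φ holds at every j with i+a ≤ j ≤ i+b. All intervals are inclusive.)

G[1,1] x must hold from j=0 onward; find where it first fails.
  j=0: holds
  j=1: holds
  j=2: fails
Holds on [0,1], so largest k = 1.

1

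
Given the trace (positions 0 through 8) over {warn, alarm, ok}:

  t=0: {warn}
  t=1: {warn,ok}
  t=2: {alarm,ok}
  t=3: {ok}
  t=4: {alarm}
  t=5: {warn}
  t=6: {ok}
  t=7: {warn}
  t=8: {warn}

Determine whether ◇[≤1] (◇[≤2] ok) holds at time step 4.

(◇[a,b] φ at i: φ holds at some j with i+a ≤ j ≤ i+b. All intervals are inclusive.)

Check ◇[≤2] ok at each j in [4,5]:
  j=4: holds (witness at 6)
  j=5: holds (witness at 6)
Found at j=4 → formula holds.

Holds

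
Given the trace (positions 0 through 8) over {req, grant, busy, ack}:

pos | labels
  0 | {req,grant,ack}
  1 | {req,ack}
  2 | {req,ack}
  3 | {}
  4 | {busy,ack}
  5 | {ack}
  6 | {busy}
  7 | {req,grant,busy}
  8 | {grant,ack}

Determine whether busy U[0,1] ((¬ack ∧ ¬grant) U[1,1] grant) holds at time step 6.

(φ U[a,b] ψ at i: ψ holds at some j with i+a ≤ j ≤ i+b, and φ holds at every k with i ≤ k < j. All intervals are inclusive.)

Need some j in [6,7] with ((¬ack ∧ ¬grant) U[1,1] grant), and busy at every k in [6,j-1].
  j=6: ((¬ack ∧ ¬grant) U[1,1] grant) holds; no prefix to check → satisfied.

True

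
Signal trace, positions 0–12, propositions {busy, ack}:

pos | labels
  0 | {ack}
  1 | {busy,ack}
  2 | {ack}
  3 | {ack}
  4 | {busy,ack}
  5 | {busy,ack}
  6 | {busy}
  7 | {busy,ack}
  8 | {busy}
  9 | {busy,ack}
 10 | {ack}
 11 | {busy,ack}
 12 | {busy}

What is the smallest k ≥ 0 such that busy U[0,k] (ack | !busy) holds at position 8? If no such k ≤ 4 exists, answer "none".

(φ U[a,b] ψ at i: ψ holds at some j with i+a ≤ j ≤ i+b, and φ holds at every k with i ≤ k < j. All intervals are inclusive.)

Need earliest j ≥ 8 with (ack | !busy), and busy at every k in [8,j-1].
  j=8: rhs fails.
  j=9: rhs holds; lhs holds on [8,8]. k = 1.

1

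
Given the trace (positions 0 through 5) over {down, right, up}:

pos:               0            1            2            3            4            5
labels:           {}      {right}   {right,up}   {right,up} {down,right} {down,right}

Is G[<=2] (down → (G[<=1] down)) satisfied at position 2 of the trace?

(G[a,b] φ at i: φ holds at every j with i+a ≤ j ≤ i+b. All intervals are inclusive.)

True

Check (down → (G[<=1] down)) at every j in [2,4]:
  j=2: antecedent false → ✓
  j=3: antecedent false → ✓
  j=4: antecedent true; consequent holds on [4,5] → ✓
All positions satisfy it → formula holds.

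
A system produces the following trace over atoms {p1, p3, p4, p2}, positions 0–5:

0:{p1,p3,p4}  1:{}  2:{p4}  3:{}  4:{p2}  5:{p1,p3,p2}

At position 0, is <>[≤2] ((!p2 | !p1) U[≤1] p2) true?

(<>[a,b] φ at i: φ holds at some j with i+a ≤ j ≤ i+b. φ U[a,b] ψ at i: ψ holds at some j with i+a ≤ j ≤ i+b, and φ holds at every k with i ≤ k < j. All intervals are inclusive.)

Check ((!p2 | !p1) U[≤1] p2) at each j in [0,2]:
  j=0: fails
  j=1: fails
  j=2: fails
No position in the window satisfies it → formula fails.

False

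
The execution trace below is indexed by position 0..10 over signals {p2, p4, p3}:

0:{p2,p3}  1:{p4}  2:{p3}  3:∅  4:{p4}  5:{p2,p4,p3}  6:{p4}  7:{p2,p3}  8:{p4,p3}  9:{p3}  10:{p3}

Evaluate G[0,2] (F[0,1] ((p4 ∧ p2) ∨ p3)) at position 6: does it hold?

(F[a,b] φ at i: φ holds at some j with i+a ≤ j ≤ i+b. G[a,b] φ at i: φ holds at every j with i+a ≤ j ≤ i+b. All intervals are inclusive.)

Check F[0,1] ((p4 ∧ p2) ∨ p3) at every j in [6,8]:
  j=6: holds (witness at 7)
  j=7: holds (witness at 7)
  j=8: holds (witness at 8)
All positions satisfy it → formula holds.

Yes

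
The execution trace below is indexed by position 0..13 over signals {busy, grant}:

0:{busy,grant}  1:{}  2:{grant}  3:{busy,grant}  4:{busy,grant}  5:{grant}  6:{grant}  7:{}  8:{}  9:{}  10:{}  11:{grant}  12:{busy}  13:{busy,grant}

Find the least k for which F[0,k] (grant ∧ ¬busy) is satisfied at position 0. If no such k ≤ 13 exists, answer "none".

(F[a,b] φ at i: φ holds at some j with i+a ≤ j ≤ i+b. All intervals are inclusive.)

2

Scan j = 0,1,… for (grant ∧ ¬busy):
  j=0: fails
  j=1: fails
  j=2: holds
First hit at j=2, so smallest k = 2-0 = 2.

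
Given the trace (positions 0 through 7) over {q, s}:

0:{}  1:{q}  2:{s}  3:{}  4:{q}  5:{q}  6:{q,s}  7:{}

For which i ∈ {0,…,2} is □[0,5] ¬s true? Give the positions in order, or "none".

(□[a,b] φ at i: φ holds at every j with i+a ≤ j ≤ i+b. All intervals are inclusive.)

Evaluate at each i in [0,2]:
  i=0: ✗ (fails at j=2)
  i=1: ✗ (fails at j=2)
  i=2: ✗ (fails at j=2)

none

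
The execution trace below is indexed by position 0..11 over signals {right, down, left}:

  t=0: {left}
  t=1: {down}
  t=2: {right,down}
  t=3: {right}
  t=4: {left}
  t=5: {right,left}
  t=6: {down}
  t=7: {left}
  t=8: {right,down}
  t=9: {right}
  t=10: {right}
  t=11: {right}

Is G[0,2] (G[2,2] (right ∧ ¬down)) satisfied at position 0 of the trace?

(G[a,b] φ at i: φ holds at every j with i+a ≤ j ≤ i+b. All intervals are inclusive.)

Check G[2,2] (right ∧ ¬down) at every j in [0,2]:
  j=0: fails at 2
  j=1: holds on [3,3]
  j=2: fails at 4
Fails at j=0 → formula fails.

Does not hold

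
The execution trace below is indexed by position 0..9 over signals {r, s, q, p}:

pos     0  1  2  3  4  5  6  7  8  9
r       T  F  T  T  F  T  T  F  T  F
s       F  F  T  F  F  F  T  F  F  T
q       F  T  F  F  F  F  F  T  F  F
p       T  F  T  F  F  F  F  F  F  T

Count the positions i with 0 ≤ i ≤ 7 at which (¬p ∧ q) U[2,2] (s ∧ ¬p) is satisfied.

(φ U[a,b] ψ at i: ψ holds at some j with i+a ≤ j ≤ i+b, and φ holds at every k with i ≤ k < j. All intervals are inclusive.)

0

Evaluate at each i in [0,7]:
  i=0: ✗ (no rhs in [2,2])
  i=1: ✗ (no rhs in [3,3])
  i=2: ✗ (no rhs in [4,4])
  i=3: ✗ (no rhs in [5,5])
  i=4: ✗ (lhs fails at k=4 before rhs at j=6)
  i=5: ✗ (no rhs in [7,7])
  i=6: ✗ (no rhs in [8,8])
  i=7: ✗ (no rhs in [9,9])
Positions where it holds: {} → 0.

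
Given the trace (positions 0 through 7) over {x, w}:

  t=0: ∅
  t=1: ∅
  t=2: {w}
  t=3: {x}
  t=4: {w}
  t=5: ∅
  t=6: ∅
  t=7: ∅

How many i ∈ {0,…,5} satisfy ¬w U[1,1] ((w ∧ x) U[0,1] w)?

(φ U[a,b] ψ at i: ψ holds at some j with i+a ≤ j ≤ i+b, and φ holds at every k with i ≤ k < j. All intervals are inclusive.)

Evaluate at each i in [0,5]:
  i=0: ✗ (no rhs in [1,1])
  i=1: ✓ (rhs at j=2; lhs holds on [1,1])
  i=2: ✗ (no rhs in [3,3])
  i=3: ✓ (rhs at j=4; lhs holds on [3,3])
  i=4: ✗ (no rhs in [5,5])
  i=5: ✗ (no rhs in [6,6])
Positions where it holds: {1, 3} → 2.

2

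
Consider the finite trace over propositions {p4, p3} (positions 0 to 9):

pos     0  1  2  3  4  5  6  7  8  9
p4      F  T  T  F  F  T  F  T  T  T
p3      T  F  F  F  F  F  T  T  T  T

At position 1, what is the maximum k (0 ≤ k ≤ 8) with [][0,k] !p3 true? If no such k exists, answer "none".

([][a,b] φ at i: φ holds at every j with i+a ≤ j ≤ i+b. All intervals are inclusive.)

4

!p3 must hold from j=1 onward; find where it first fails.
  j=1: holds
  j=2: holds
  j=3: holds
  j=4: holds
  j=5: holds
  j=6: fails
Holds on [1,5], so largest k = 4.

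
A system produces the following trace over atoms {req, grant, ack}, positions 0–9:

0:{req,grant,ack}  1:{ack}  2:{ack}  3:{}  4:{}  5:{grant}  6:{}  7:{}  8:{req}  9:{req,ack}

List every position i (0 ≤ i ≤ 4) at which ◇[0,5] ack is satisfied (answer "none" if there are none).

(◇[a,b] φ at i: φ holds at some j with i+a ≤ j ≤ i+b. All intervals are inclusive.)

Evaluate at each i in [0,4]:
  i=0: ✓ (witness j=0)
  i=1: ✓ (witness j=1)
  i=2: ✓ (witness j=2)
  i=3: ✗ (none in [3,8])
  i=4: ✓ (witness j=9)

0, 1, 2, 4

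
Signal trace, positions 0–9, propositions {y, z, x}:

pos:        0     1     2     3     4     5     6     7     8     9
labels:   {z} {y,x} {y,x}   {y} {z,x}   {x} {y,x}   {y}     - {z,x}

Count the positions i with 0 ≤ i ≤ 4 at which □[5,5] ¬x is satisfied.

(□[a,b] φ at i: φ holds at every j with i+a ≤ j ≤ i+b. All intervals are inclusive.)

2

Evaluate at each i in [0,4]:
  i=0: ✗ (fails at j=5)
  i=1: ✗ (fails at j=6)
  i=2: ✓ (all of [7,7])
  i=3: ✓ (all of [8,8])
  i=4: ✗ (fails at j=9)
Positions where it holds: {2, 3} → 2.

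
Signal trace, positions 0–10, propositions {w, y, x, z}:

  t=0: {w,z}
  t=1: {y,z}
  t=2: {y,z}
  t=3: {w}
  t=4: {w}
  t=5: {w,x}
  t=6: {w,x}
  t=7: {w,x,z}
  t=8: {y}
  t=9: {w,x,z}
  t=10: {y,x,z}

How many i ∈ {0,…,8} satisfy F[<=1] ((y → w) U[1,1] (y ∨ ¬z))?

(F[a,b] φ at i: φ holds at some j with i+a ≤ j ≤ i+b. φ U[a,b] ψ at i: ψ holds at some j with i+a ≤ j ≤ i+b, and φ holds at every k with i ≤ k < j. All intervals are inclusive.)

Evaluate at each i in [0,8]:
  i=0: ✓ (witness j=0)
  i=1: ✗ (none in [1,2])
  i=2: ✓ (witness j=3)
  i=3: ✓ (witness j=3)
  i=4: ✓ (witness j=4)
  i=5: ✓ (witness j=5)
  i=6: ✓ (witness j=7)
  i=7: ✓ (witness j=7)
  i=8: ✓ (witness j=9)
Positions where it holds: {0, 2, 3, 4, 5, 6, 7, 8} → 8.

8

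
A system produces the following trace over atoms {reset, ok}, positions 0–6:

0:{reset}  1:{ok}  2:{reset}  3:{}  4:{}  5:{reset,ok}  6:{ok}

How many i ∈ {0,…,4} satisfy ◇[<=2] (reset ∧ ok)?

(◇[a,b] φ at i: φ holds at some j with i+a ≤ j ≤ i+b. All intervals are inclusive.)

Evaluate at each i in [0,4]:
  i=0: ✗ (none in [0,2])
  i=1: ✗ (none in [1,3])
  i=2: ✗ (none in [2,4])
  i=3: ✓ (witness j=5)
  i=4: ✓ (witness j=5)
Positions where it holds: {3, 4} → 2.

2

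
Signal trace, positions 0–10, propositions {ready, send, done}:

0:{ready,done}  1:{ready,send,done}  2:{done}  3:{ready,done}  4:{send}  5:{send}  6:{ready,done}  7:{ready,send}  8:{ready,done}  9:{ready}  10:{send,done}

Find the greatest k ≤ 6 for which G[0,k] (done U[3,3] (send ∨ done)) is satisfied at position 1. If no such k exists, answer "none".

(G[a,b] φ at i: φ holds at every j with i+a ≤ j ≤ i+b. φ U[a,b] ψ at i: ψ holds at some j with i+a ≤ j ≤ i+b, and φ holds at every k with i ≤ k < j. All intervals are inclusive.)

(done U[3,3] (send ∨ done)) must hold from j=1 onward; find where it first fails.
  j=1: holds
  j=2: fails
Holds on [1,1], so largest k = 0.

0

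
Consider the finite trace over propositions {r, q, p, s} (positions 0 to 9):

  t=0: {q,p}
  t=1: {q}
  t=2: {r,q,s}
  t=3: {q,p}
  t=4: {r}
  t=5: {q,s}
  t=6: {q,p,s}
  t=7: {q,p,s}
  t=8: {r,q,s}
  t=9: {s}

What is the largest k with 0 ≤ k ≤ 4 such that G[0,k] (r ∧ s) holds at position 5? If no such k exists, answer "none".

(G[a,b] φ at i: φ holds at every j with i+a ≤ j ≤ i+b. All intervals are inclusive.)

(r ∧ s) must hold from j=5 onward; find where it first fails.
  j=5: fails → no k works.

none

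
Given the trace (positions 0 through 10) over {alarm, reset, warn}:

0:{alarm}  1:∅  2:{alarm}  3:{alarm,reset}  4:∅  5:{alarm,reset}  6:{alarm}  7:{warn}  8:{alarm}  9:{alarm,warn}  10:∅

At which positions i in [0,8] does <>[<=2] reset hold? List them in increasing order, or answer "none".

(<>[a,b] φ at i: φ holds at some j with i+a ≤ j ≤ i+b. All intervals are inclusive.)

Evaluate at each i in [0,8]:
  i=0: ✗ (none in [0,2])
  i=1: ✓ (witness j=3)
  i=2: ✓ (witness j=3)
  i=3: ✓ (witness j=3)
  i=4: ✓ (witness j=5)
  i=5: ✓ (witness j=5)
  i=6: ✗ (none in [6,8])
  i=7: ✗ (none in [7,9])
  i=8: ✗ (none in [8,10])

1, 2, 3, 4, 5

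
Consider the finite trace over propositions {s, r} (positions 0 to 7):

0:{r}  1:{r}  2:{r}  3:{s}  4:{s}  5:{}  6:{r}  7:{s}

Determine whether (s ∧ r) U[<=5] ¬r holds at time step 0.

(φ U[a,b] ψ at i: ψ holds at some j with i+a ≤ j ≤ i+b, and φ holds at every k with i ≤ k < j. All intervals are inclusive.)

Need some j in [0,5] with ¬r, and (s ∧ r) at every k in [0,j-1].
  j=0: ¬r false.
  j=1: ¬r false.
  j=2: ¬r false.
  j=3: ¬r holds, but (s ∧ r) fails at k=0 → not this j.
  j=4: ¬r holds, but (s ∧ r) fails at k=0 → not this j.
  j=5: ¬r holds, but (s ∧ r) fails at k=0 → not this j.
No j in the window works → until fails.

No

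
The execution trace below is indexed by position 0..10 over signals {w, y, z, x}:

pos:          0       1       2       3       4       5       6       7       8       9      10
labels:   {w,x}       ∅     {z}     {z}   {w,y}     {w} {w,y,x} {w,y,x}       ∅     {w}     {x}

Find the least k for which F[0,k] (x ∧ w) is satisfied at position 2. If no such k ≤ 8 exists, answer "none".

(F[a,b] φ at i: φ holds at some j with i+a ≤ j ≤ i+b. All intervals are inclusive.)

Scan j = 2,3,… for (x ∧ w):
  j=2: fails
  j=3: fails
  j=4: fails
  j=5: fails
  j=6: holds
First hit at j=6, so smallest k = 6-2 = 4.

4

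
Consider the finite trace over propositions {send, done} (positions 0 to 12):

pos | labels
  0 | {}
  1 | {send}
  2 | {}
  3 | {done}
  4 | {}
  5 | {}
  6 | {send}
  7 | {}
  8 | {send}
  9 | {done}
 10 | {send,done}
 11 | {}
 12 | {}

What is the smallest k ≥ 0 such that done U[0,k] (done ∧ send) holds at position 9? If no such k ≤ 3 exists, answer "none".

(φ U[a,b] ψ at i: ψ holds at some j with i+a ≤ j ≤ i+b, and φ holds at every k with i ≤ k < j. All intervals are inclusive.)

1

Need earliest j ≥ 9 with (done ∧ send), and done at every k in [9,j-1].
  j=9: rhs fails.
  j=10: rhs holds; lhs holds on [9,9]. k = 1.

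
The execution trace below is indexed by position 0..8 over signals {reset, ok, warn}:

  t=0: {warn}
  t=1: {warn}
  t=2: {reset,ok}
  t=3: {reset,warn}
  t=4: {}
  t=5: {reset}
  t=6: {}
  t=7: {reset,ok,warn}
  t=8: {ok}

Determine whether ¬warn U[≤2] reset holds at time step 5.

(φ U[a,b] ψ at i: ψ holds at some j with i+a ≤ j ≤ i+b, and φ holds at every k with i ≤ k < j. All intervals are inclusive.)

True

Need some j in [5,7] with reset, and ¬warn at every k in [5,j-1].
  j=5: reset holds; no prefix to check → satisfied.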